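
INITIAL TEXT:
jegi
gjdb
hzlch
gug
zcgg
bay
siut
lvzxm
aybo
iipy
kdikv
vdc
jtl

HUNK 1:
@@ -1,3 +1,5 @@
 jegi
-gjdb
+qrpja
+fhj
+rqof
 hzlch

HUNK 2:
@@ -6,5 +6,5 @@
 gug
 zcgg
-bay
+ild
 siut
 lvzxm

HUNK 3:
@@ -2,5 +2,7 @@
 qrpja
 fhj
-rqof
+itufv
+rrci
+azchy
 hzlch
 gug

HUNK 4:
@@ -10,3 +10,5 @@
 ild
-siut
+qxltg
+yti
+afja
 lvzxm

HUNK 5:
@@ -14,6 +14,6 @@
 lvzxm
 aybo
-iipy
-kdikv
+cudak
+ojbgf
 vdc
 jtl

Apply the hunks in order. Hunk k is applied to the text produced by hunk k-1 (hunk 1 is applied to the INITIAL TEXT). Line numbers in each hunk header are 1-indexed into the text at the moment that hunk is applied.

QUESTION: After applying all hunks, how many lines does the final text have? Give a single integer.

Answer: 19

Derivation:
Hunk 1: at line 1 remove [gjdb] add [qrpja,fhj,rqof] -> 15 lines: jegi qrpja fhj rqof hzlch gug zcgg bay siut lvzxm aybo iipy kdikv vdc jtl
Hunk 2: at line 6 remove [bay] add [ild] -> 15 lines: jegi qrpja fhj rqof hzlch gug zcgg ild siut lvzxm aybo iipy kdikv vdc jtl
Hunk 3: at line 2 remove [rqof] add [itufv,rrci,azchy] -> 17 lines: jegi qrpja fhj itufv rrci azchy hzlch gug zcgg ild siut lvzxm aybo iipy kdikv vdc jtl
Hunk 4: at line 10 remove [siut] add [qxltg,yti,afja] -> 19 lines: jegi qrpja fhj itufv rrci azchy hzlch gug zcgg ild qxltg yti afja lvzxm aybo iipy kdikv vdc jtl
Hunk 5: at line 14 remove [iipy,kdikv] add [cudak,ojbgf] -> 19 lines: jegi qrpja fhj itufv rrci azchy hzlch gug zcgg ild qxltg yti afja lvzxm aybo cudak ojbgf vdc jtl
Final line count: 19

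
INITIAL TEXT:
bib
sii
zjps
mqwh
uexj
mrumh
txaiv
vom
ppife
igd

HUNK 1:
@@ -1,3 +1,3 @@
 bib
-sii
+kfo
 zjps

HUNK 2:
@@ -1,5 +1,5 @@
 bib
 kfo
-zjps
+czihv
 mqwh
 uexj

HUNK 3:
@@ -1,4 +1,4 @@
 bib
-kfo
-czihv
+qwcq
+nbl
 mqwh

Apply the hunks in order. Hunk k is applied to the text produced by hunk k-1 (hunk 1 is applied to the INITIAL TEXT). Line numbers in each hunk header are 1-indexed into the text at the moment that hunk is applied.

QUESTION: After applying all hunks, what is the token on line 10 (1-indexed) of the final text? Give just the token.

Hunk 1: at line 1 remove [sii] add [kfo] -> 10 lines: bib kfo zjps mqwh uexj mrumh txaiv vom ppife igd
Hunk 2: at line 1 remove [zjps] add [czihv] -> 10 lines: bib kfo czihv mqwh uexj mrumh txaiv vom ppife igd
Hunk 3: at line 1 remove [kfo,czihv] add [qwcq,nbl] -> 10 lines: bib qwcq nbl mqwh uexj mrumh txaiv vom ppife igd
Final line 10: igd

Answer: igd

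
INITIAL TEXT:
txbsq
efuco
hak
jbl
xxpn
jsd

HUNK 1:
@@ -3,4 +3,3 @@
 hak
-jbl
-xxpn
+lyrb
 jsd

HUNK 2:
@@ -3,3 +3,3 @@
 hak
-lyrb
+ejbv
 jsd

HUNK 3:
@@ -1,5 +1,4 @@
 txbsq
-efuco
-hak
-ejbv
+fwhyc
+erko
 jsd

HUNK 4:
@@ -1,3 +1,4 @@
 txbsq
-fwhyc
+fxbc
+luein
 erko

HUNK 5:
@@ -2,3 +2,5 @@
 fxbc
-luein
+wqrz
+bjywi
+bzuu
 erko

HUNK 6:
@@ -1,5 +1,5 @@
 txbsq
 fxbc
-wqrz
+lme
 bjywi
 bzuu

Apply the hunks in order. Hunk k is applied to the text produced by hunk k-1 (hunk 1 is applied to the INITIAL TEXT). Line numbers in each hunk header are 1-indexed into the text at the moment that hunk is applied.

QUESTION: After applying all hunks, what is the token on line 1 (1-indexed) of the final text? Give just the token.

Hunk 1: at line 3 remove [jbl,xxpn] add [lyrb] -> 5 lines: txbsq efuco hak lyrb jsd
Hunk 2: at line 3 remove [lyrb] add [ejbv] -> 5 lines: txbsq efuco hak ejbv jsd
Hunk 3: at line 1 remove [efuco,hak,ejbv] add [fwhyc,erko] -> 4 lines: txbsq fwhyc erko jsd
Hunk 4: at line 1 remove [fwhyc] add [fxbc,luein] -> 5 lines: txbsq fxbc luein erko jsd
Hunk 5: at line 2 remove [luein] add [wqrz,bjywi,bzuu] -> 7 lines: txbsq fxbc wqrz bjywi bzuu erko jsd
Hunk 6: at line 1 remove [wqrz] add [lme] -> 7 lines: txbsq fxbc lme bjywi bzuu erko jsd
Final line 1: txbsq

Answer: txbsq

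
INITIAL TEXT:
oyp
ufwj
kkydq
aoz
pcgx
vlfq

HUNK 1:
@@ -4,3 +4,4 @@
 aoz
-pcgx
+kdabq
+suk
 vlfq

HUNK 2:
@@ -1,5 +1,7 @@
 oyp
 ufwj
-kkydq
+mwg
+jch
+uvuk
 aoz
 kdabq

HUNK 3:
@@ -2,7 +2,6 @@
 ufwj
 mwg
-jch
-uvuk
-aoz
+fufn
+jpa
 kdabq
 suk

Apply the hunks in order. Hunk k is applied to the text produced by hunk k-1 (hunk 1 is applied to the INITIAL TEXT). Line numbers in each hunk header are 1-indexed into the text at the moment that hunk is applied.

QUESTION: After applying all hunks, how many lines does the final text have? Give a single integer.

Answer: 8

Derivation:
Hunk 1: at line 4 remove [pcgx] add [kdabq,suk] -> 7 lines: oyp ufwj kkydq aoz kdabq suk vlfq
Hunk 2: at line 1 remove [kkydq] add [mwg,jch,uvuk] -> 9 lines: oyp ufwj mwg jch uvuk aoz kdabq suk vlfq
Hunk 3: at line 2 remove [jch,uvuk,aoz] add [fufn,jpa] -> 8 lines: oyp ufwj mwg fufn jpa kdabq suk vlfq
Final line count: 8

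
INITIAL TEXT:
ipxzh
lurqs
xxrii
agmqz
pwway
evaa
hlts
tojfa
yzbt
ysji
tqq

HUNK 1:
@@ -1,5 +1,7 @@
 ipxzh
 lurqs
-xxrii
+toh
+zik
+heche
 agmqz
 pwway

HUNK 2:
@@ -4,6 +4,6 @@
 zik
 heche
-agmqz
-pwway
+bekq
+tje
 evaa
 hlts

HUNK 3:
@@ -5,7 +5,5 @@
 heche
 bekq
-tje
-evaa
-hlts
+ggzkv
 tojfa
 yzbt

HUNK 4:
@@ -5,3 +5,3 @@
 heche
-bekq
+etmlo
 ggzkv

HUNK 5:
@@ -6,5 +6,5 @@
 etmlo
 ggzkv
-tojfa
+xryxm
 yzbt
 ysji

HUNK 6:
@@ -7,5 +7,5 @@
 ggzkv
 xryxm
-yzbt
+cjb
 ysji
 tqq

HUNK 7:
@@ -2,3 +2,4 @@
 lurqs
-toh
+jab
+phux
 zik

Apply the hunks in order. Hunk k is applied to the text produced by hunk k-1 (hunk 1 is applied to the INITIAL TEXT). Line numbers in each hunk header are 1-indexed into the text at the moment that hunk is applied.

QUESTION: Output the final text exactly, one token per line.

Answer: ipxzh
lurqs
jab
phux
zik
heche
etmlo
ggzkv
xryxm
cjb
ysji
tqq

Derivation:
Hunk 1: at line 1 remove [xxrii] add [toh,zik,heche] -> 13 lines: ipxzh lurqs toh zik heche agmqz pwway evaa hlts tojfa yzbt ysji tqq
Hunk 2: at line 4 remove [agmqz,pwway] add [bekq,tje] -> 13 lines: ipxzh lurqs toh zik heche bekq tje evaa hlts tojfa yzbt ysji tqq
Hunk 3: at line 5 remove [tje,evaa,hlts] add [ggzkv] -> 11 lines: ipxzh lurqs toh zik heche bekq ggzkv tojfa yzbt ysji tqq
Hunk 4: at line 5 remove [bekq] add [etmlo] -> 11 lines: ipxzh lurqs toh zik heche etmlo ggzkv tojfa yzbt ysji tqq
Hunk 5: at line 6 remove [tojfa] add [xryxm] -> 11 lines: ipxzh lurqs toh zik heche etmlo ggzkv xryxm yzbt ysji tqq
Hunk 6: at line 7 remove [yzbt] add [cjb] -> 11 lines: ipxzh lurqs toh zik heche etmlo ggzkv xryxm cjb ysji tqq
Hunk 7: at line 2 remove [toh] add [jab,phux] -> 12 lines: ipxzh lurqs jab phux zik heche etmlo ggzkv xryxm cjb ysji tqq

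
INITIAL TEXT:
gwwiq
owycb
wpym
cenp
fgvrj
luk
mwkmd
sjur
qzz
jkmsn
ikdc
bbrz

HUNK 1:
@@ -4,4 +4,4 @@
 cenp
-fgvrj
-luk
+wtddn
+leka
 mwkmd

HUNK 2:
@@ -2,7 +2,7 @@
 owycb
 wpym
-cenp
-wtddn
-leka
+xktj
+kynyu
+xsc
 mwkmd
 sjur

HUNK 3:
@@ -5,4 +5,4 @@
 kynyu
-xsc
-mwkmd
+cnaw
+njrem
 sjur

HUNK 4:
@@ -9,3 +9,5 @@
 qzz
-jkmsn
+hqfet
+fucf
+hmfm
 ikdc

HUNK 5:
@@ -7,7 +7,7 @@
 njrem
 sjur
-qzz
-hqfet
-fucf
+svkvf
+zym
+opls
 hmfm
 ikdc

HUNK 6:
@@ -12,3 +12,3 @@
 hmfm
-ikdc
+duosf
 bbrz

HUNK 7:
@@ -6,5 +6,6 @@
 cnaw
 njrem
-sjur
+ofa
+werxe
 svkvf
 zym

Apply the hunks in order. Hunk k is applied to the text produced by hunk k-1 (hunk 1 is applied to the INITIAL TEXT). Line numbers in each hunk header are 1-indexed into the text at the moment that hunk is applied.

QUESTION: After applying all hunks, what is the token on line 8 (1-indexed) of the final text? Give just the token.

Hunk 1: at line 4 remove [fgvrj,luk] add [wtddn,leka] -> 12 lines: gwwiq owycb wpym cenp wtddn leka mwkmd sjur qzz jkmsn ikdc bbrz
Hunk 2: at line 2 remove [cenp,wtddn,leka] add [xktj,kynyu,xsc] -> 12 lines: gwwiq owycb wpym xktj kynyu xsc mwkmd sjur qzz jkmsn ikdc bbrz
Hunk 3: at line 5 remove [xsc,mwkmd] add [cnaw,njrem] -> 12 lines: gwwiq owycb wpym xktj kynyu cnaw njrem sjur qzz jkmsn ikdc bbrz
Hunk 4: at line 9 remove [jkmsn] add [hqfet,fucf,hmfm] -> 14 lines: gwwiq owycb wpym xktj kynyu cnaw njrem sjur qzz hqfet fucf hmfm ikdc bbrz
Hunk 5: at line 7 remove [qzz,hqfet,fucf] add [svkvf,zym,opls] -> 14 lines: gwwiq owycb wpym xktj kynyu cnaw njrem sjur svkvf zym opls hmfm ikdc bbrz
Hunk 6: at line 12 remove [ikdc] add [duosf] -> 14 lines: gwwiq owycb wpym xktj kynyu cnaw njrem sjur svkvf zym opls hmfm duosf bbrz
Hunk 7: at line 6 remove [sjur] add [ofa,werxe] -> 15 lines: gwwiq owycb wpym xktj kynyu cnaw njrem ofa werxe svkvf zym opls hmfm duosf bbrz
Final line 8: ofa

Answer: ofa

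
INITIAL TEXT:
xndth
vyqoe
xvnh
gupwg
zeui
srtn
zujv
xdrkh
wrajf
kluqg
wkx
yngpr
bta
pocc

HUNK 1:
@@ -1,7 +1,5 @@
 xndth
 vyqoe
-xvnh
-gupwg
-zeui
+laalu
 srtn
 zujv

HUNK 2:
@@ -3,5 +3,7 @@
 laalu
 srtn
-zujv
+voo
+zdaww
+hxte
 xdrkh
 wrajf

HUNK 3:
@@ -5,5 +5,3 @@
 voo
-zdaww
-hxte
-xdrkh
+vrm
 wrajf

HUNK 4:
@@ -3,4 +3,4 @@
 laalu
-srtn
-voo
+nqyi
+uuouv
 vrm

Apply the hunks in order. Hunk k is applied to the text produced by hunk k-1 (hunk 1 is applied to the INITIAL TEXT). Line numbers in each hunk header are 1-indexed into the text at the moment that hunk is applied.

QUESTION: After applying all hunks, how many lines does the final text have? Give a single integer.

Answer: 12

Derivation:
Hunk 1: at line 1 remove [xvnh,gupwg,zeui] add [laalu] -> 12 lines: xndth vyqoe laalu srtn zujv xdrkh wrajf kluqg wkx yngpr bta pocc
Hunk 2: at line 3 remove [zujv] add [voo,zdaww,hxte] -> 14 lines: xndth vyqoe laalu srtn voo zdaww hxte xdrkh wrajf kluqg wkx yngpr bta pocc
Hunk 3: at line 5 remove [zdaww,hxte,xdrkh] add [vrm] -> 12 lines: xndth vyqoe laalu srtn voo vrm wrajf kluqg wkx yngpr bta pocc
Hunk 4: at line 3 remove [srtn,voo] add [nqyi,uuouv] -> 12 lines: xndth vyqoe laalu nqyi uuouv vrm wrajf kluqg wkx yngpr bta pocc
Final line count: 12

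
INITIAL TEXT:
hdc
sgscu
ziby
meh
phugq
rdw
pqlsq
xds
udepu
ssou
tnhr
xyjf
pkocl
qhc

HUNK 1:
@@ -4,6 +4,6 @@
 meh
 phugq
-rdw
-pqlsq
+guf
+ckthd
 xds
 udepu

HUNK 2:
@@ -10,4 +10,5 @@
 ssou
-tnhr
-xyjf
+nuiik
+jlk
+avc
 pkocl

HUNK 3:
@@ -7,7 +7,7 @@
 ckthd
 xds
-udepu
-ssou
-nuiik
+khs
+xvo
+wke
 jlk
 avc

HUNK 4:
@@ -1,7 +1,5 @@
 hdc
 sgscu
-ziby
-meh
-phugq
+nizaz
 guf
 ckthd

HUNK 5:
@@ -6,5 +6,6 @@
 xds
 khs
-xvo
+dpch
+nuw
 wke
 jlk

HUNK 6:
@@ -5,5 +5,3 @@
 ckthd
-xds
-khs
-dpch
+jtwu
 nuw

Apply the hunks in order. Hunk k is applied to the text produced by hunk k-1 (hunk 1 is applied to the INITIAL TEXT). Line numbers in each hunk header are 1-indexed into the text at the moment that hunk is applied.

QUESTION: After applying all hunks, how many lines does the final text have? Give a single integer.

Answer: 12

Derivation:
Hunk 1: at line 4 remove [rdw,pqlsq] add [guf,ckthd] -> 14 lines: hdc sgscu ziby meh phugq guf ckthd xds udepu ssou tnhr xyjf pkocl qhc
Hunk 2: at line 10 remove [tnhr,xyjf] add [nuiik,jlk,avc] -> 15 lines: hdc sgscu ziby meh phugq guf ckthd xds udepu ssou nuiik jlk avc pkocl qhc
Hunk 3: at line 7 remove [udepu,ssou,nuiik] add [khs,xvo,wke] -> 15 lines: hdc sgscu ziby meh phugq guf ckthd xds khs xvo wke jlk avc pkocl qhc
Hunk 4: at line 1 remove [ziby,meh,phugq] add [nizaz] -> 13 lines: hdc sgscu nizaz guf ckthd xds khs xvo wke jlk avc pkocl qhc
Hunk 5: at line 6 remove [xvo] add [dpch,nuw] -> 14 lines: hdc sgscu nizaz guf ckthd xds khs dpch nuw wke jlk avc pkocl qhc
Hunk 6: at line 5 remove [xds,khs,dpch] add [jtwu] -> 12 lines: hdc sgscu nizaz guf ckthd jtwu nuw wke jlk avc pkocl qhc
Final line count: 12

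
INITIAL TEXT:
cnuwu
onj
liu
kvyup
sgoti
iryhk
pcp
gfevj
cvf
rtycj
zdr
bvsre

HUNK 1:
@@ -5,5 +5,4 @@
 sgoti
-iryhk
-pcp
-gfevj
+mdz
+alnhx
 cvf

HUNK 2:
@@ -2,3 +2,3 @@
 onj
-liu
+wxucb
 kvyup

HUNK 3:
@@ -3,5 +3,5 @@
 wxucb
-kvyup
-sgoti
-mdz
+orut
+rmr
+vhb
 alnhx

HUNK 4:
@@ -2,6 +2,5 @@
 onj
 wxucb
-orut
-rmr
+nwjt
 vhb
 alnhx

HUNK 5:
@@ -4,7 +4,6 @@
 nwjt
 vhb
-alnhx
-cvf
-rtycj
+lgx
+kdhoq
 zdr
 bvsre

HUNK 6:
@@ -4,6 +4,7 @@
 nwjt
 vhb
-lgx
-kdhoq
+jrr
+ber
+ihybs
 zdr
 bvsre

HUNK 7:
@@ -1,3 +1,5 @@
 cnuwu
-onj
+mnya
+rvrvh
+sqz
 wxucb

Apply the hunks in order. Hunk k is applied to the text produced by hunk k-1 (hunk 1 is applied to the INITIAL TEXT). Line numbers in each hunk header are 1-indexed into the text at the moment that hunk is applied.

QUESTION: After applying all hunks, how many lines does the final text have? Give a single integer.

Hunk 1: at line 5 remove [iryhk,pcp,gfevj] add [mdz,alnhx] -> 11 lines: cnuwu onj liu kvyup sgoti mdz alnhx cvf rtycj zdr bvsre
Hunk 2: at line 2 remove [liu] add [wxucb] -> 11 lines: cnuwu onj wxucb kvyup sgoti mdz alnhx cvf rtycj zdr bvsre
Hunk 3: at line 3 remove [kvyup,sgoti,mdz] add [orut,rmr,vhb] -> 11 lines: cnuwu onj wxucb orut rmr vhb alnhx cvf rtycj zdr bvsre
Hunk 4: at line 2 remove [orut,rmr] add [nwjt] -> 10 lines: cnuwu onj wxucb nwjt vhb alnhx cvf rtycj zdr bvsre
Hunk 5: at line 4 remove [alnhx,cvf,rtycj] add [lgx,kdhoq] -> 9 lines: cnuwu onj wxucb nwjt vhb lgx kdhoq zdr bvsre
Hunk 6: at line 4 remove [lgx,kdhoq] add [jrr,ber,ihybs] -> 10 lines: cnuwu onj wxucb nwjt vhb jrr ber ihybs zdr bvsre
Hunk 7: at line 1 remove [onj] add [mnya,rvrvh,sqz] -> 12 lines: cnuwu mnya rvrvh sqz wxucb nwjt vhb jrr ber ihybs zdr bvsre
Final line count: 12

Answer: 12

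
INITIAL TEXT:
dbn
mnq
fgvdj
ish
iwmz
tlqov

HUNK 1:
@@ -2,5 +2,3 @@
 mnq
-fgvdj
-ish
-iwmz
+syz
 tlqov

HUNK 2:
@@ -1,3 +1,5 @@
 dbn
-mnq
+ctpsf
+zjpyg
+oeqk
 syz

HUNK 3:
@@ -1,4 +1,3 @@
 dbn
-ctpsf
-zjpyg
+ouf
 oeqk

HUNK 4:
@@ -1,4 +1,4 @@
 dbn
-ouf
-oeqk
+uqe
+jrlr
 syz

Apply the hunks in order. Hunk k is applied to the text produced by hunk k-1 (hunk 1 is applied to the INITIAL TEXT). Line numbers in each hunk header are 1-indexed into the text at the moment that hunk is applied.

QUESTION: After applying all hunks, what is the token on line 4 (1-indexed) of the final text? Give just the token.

Hunk 1: at line 2 remove [fgvdj,ish,iwmz] add [syz] -> 4 lines: dbn mnq syz tlqov
Hunk 2: at line 1 remove [mnq] add [ctpsf,zjpyg,oeqk] -> 6 lines: dbn ctpsf zjpyg oeqk syz tlqov
Hunk 3: at line 1 remove [ctpsf,zjpyg] add [ouf] -> 5 lines: dbn ouf oeqk syz tlqov
Hunk 4: at line 1 remove [ouf,oeqk] add [uqe,jrlr] -> 5 lines: dbn uqe jrlr syz tlqov
Final line 4: syz

Answer: syz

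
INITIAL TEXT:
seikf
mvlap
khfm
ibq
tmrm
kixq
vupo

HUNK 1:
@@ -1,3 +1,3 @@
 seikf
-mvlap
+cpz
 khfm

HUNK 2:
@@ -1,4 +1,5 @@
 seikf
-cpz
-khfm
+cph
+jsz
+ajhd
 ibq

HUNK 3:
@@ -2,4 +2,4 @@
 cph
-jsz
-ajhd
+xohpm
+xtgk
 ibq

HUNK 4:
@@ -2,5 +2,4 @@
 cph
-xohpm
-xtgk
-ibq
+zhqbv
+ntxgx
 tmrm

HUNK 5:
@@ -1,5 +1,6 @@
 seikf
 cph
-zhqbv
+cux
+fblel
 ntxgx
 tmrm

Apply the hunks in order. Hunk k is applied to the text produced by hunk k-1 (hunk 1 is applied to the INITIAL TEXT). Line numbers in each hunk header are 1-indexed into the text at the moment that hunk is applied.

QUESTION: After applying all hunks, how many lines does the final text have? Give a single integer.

Hunk 1: at line 1 remove [mvlap] add [cpz] -> 7 lines: seikf cpz khfm ibq tmrm kixq vupo
Hunk 2: at line 1 remove [cpz,khfm] add [cph,jsz,ajhd] -> 8 lines: seikf cph jsz ajhd ibq tmrm kixq vupo
Hunk 3: at line 2 remove [jsz,ajhd] add [xohpm,xtgk] -> 8 lines: seikf cph xohpm xtgk ibq tmrm kixq vupo
Hunk 4: at line 2 remove [xohpm,xtgk,ibq] add [zhqbv,ntxgx] -> 7 lines: seikf cph zhqbv ntxgx tmrm kixq vupo
Hunk 5: at line 1 remove [zhqbv] add [cux,fblel] -> 8 lines: seikf cph cux fblel ntxgx tmrm kixq vupo
Final line count: 8

Answer: 8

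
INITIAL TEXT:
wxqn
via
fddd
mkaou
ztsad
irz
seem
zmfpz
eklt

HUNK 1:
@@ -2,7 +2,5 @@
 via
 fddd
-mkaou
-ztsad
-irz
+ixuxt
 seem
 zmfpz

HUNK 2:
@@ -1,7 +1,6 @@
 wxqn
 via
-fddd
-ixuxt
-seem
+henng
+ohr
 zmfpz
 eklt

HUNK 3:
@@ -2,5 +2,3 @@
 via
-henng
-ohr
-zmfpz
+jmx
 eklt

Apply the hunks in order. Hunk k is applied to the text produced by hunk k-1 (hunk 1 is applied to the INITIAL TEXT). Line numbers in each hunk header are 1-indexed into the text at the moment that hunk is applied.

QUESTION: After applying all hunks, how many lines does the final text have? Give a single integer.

Answer: 4

Derivation:
Hunk 1: at line 2 remove [mkaou,ztsad,irz] add [ixuxt] -> 7 lines: wxqn via fddd ixuxt seem zmfpz eklt
Hunk 2: at line 1 remove [fddd,ixuxt,seem] add [henng,ohr] -> 6 lines: wxqn via henng ohr zmfpz eklt
Hunk 3: at line 2 remove [henng,ohr,zmfpz] add [jmx] -> 4 lines: wxqn via jmx eklt
Final line count: 4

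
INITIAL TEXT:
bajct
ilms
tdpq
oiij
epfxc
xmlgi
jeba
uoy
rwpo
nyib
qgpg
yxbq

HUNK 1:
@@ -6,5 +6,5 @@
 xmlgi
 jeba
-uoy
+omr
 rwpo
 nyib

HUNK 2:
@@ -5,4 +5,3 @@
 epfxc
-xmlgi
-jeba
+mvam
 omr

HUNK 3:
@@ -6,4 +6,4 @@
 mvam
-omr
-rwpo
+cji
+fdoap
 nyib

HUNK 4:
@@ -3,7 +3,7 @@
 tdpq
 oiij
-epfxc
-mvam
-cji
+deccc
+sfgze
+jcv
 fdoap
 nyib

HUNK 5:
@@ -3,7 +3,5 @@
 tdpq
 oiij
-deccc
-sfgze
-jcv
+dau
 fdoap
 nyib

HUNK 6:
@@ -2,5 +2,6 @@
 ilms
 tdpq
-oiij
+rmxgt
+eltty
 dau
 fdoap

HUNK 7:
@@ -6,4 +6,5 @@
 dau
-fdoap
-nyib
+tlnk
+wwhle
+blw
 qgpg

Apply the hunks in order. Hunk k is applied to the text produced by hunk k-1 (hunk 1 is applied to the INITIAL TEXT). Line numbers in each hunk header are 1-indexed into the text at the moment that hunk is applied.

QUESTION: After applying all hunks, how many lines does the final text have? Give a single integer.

Answer: 11

Derivation:
Hunk 1: at line 6 remove [uoy] add [omr] -> 12 lines: bajct ilms tdpq oiij epfxc xmlgi jeba omr rwpo nyib qgpg yxbq
Hunk 2: at line 5 remove [xmlgi,jeba] add [mvam] -> 11 lines: bajct ilms tdpq oiij epfxc mvam omr rwpo nyib qgpg yxbq
Hunk 3: at line 6 remove [omr,rwpo] add [cji,fdoap] -> 11 lines: bajct ilms tdpq oiij epfxc mvam cji fdoap nyib qgpg yxbq
Hunk 4: at line 3 remove [epfxc,mvam,cji] add [deccc,sfgze,jcv] -> 11 lines: bajct ilms tdpq oiij deccc sfgze jcv fdoap nyib qgpg yxbq
Hunk 5: at line 3 remove [deccc,sfgze,jcv] add [dau] -> 9 lines: bajct ilms tdpq oiij dau fdoap nyib qgpg yxbq
Hunk 6: at line 2 remove [oiij] add [rmxgt,eltty] -> 10 lines: bajct ilms tdpq rmxgt eltty dau fdoap nyib qgpg yxbq
Hunk 7: at line 6 remove [fdoap,nyib] add [tlnk,wwhle,blw] -> 11 lines: bajct ilms tdpq rmxgt eltty dau tlnk wwhle blw qgpg yxbq
Final line count: 11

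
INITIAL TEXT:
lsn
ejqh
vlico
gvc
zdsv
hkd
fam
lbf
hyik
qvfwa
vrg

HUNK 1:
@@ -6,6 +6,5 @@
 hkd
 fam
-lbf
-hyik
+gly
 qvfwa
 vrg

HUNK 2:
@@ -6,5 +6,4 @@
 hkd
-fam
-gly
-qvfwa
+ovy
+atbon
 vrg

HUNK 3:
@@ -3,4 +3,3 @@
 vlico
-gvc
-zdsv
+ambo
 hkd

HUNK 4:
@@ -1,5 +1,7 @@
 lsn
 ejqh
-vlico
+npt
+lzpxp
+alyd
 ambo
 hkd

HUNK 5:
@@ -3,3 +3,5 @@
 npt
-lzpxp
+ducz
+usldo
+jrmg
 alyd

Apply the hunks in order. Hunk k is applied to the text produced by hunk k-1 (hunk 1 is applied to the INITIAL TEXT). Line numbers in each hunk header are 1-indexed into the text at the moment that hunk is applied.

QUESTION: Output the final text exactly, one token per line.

Hunk 1: at line 6 remove [lbf,hyik] add [gly] -> 10 lines: lsn ejqh vlico gvc zdsv hkd fam gly qvfwa vrg
Hunk 2: at line 6 remove [fam,gly,qvfwa] add [ovy,atbon] -> 9 lines: lsn ejqh vlico gvc zdsv hkd ovy atbon vrg
Hunk 3: at line 3 remove [gvc,zdsv] add [ambo] -> 8 lines: lsn ejqh vlico ambo hkd ovy atbon vrg
Hunk 4: at line 1 remove [vlico] add [npt,lzpxp,alyd] -> 10 lines: lsn ejqh npt lzpxp alyd ambo hkd ovy atbon vrg
Hunk 5: at line 3 remove [lzpxp] add [ducz,usldo,jrmg] -> 12 lines: lsn ejqh npt ducz usldo jrmg alyd ambo hkd ovy atbon vrg

Answer: lsn
ejqh
npt
ducz
usldo
jrmg
alyd
ambo
hkd
ovy
atbon
vrg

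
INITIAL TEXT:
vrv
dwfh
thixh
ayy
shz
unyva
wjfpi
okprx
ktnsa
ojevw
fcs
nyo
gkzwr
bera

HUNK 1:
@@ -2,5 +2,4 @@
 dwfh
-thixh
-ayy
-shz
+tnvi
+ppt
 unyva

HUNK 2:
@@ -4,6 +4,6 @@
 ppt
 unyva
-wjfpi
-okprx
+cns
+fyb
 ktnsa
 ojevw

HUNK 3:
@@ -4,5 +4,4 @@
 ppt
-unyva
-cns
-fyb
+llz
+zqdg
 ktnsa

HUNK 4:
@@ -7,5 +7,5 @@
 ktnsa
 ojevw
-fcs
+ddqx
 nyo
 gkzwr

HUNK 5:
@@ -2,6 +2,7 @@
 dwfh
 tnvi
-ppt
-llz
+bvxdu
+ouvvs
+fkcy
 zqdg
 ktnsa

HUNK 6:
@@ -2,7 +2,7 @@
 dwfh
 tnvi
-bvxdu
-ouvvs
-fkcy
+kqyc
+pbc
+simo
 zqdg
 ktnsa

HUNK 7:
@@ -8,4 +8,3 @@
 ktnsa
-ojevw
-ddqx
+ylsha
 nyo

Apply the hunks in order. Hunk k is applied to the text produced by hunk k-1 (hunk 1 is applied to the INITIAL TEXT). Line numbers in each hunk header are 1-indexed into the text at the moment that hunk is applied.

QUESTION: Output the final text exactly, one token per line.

Hunk 1: at line 2 remove [thixh,ayy,shz] add [tnvi,ppt] -> 13 lines: vrv dwfh tnvi ppt unyva wjfpi okprx ktnsa ojevw fcs nyo gkzwr bera
Hunk 2: at line 4 remove [wjfpi,okprx] add [cns,fyb] -> 13 lines: vrv dwfh tnvi ppt unyva cns fyb ktnsa ojevw fcs nyo gkzwr bera
Hunk 3: at line 4 remove [unyva,cns,fyb] add [llz,zqdg] -> 12 lines: vrv dwfh tnvi ppt llz zqdg ktnsa ojevw fcs nyo gkzwr bera
Hunk 4: at line 7 remove [fcs] add [ddqx] -> 12 lines: vrv dwfh tnvi ppt llz zqdg ktnsa ojevw ddqx nyo gkzwr bera
Hunk 5: at line 2 remove [ppt,llz] add [bvxdu,ouvvs,fkcy] -> 13 lines: vrv dwfh tnvi bvxdu ouvvs fkcy zqdg ktnsa ojevw ddqx nyo gkzwr bera
Hunk 6: at line 2 remove [bvxdu,ouvvs,fkcy] add [kqyc,pbc,simo] -> 13 lines: vrv dwfh tnvi kqyc pbc simo zqdg ktnsa ojevw ddqx nyo gkzwr bera
Hunk 7: at line 8 remove [ojevw,ddqx] add [ylsha] -> 12 lines: vrv dwfh tnvi kqyc pbc simo zqdg ktnsa ylsha nyo gkzwr bera

Answer: vrv
dwfh
tnvi
kqyc
pbc
simo
zqdg
ktnsa
ylsha
nyo
gkzwr
bera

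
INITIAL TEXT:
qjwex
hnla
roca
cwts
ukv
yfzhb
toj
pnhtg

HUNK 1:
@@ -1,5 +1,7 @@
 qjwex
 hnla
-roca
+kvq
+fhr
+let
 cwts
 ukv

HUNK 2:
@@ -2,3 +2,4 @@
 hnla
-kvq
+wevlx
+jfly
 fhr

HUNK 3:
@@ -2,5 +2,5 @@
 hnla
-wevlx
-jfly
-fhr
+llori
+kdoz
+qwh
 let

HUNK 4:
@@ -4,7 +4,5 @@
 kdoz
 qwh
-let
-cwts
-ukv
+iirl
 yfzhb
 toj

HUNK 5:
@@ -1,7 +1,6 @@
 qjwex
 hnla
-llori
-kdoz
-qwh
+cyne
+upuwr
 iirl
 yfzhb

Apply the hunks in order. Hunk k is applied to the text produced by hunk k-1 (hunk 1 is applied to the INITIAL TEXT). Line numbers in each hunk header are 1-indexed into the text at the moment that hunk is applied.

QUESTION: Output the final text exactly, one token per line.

Answer: qjwex
hnla
cyne
upuwr
iirl
yfzhb
toj
pnhtg

Derivation:
Hunk 1: at line 1 remove [roca] add [kvq,fhr,let] -> 10 lines: qjwex hnla kvq fhr let cwts ukv yfzhb toj pnhtg
Hunk 2: at line 2 remove [kvq] add [wevlx,jfly] -> 11 lines: qjwex hnla wevlx jfly fhr let cwts ukv yfzhb toj pnhtg
Hunk 3: at line 2 remove [wevlx,jfly,fhr] add [llori,kdoz,qwh] -> 11 lines: qjwex hnla llori kdoz qwh let cwts ukv yfzhb toj pnhtg
Hunk 4: at line 4 remove [let,cwts,ukv] add [iirl] -> 9 lines: qjwex hnla llori kdoz qwh iirl yfzhb toj pnhtg
Hunk 5: at line 1 remove [llori,kdoz,qwh] add [cyne,upuwr] -> 8 lines: qjwex hnla cyne upuwr iirl yfzhb toj pnhtg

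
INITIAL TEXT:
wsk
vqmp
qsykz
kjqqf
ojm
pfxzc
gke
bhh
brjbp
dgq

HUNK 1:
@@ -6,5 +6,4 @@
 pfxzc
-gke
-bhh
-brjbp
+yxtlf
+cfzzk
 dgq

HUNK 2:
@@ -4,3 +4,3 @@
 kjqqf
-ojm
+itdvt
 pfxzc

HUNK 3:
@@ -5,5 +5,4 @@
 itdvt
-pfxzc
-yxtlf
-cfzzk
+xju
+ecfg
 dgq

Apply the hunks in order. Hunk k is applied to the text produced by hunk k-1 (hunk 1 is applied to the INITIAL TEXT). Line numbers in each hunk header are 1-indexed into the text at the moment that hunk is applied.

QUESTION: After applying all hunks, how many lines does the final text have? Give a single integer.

Hunk 1: at line 6 remove [gke,bhh,brjbp] add [yxtlf,cfzzk] -> 9 lines: wsk vqmp qsykz kjqqf ojm pfxzc yxtlf cfzzk dgq
Hunk 2: at line 4 remove [ojm] add [itdvt] -> 9 lines: wsk vqmp qsykz kjqqf itdvt pfxzc yxtlf cfzzk dgq
Hunk 3: at line 5 remove [pfxzc,yxtlf,cfzzk] add [xju,ecfg] -> 8 lines: wsk vqmp qsykz kjqqf itdvt xju ecfg dgq
Final line count: 8

Answer: 8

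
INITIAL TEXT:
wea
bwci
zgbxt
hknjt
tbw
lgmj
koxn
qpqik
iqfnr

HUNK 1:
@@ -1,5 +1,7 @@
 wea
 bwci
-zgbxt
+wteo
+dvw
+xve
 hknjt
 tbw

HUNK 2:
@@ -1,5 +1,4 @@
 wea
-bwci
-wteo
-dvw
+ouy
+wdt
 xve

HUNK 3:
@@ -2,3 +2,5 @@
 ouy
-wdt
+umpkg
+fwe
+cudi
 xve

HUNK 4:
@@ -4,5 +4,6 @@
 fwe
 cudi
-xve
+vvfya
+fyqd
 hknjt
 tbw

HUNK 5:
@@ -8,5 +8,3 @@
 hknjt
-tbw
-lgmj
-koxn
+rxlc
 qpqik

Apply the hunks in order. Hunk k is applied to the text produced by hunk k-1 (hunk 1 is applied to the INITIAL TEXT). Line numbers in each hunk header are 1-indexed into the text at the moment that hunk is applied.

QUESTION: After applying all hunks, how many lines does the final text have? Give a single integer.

Hunk 1: at line 1 remove [zgbxt] add [wteo,dvw,xve] -> 11 lines: wea bwci wteo dvw xve hknjt tbw lgmj koxn qpqik iqfnr
Hunk 2: at line 1 remove [bwci,wteo,dvw] add [ouy,wdt] -> 10 lines: wea ouy wdt xve hknjt tbw lgmj koxn qpqik iqfnr
Hunk 3: at line 2 remove [wdt] add [umpkg,fwe,cudi] -> 12 lines: wea ouy umpkg fwe cudi xve hknjt tbw lgmj koxn qpqik iqfnr
Hunk 4: at line 4 remove [xve] add [vvfya,fyqd] -> 13 lines: wea ouy umpkg fwe cudi vvfya fyqd hknjt tbw lgmj koxn qpqik iqfnr
Hunk 5: at line 8 remove [tbw,lgmj,koxn] add [rxlc] -> 11 lines: wea ouy umpkg fwe cudi vvfya fyqd hknjt rxlc qpqik iqfnr
Final line count: 11

Answer: 11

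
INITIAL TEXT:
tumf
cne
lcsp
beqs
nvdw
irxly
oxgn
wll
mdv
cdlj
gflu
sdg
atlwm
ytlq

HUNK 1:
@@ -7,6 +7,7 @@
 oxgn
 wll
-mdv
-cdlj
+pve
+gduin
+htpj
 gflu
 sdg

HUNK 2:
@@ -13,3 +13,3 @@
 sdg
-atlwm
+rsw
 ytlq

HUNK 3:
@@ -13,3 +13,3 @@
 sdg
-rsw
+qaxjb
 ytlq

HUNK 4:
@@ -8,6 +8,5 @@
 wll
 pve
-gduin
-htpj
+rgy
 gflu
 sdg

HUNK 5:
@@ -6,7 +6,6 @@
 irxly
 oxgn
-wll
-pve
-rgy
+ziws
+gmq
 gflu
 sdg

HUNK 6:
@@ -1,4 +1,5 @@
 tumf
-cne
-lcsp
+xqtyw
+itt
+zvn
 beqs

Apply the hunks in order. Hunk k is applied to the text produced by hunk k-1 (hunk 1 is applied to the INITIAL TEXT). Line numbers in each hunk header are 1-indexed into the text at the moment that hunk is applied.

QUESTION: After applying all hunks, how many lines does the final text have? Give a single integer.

Answer: 14

Derivation:
Hunk 1: at line 7 remove [mdv,cdlj] add [pve,gduin,htpj] -> 15 lines: tumf cne lcsp beqs nvdw irxly oxgn wll pve gduin htpj gflu sdg atlwm ytlq
Hunk 2: at line 13 remove [atlwm] add [rsw] -> 15 lines: tumf cne lcsp beqs nvdw irxly oxgn wll pve gduin htpj gflu sdg rsw ytlq
Hunk 3: at line 13 remove [rsw] add [qaxjb] -> 15 lines: tumf cne lcsp beqs nvdw irxly oxgn wll pve gduin htpj gflu sdg qaxjb ytlq
Hunk 4: at line 8 remove [gduin,htpj] add [rgy] -> 14 lines: tumf cne lcsp beqs nvdw irxly oxgn wll pve rgy gflu sdg qaxjb ytlq
Hunk 5: at line 6 remove [wll,pve,rgy] add [ziws,gmq] -> 13 lines: tumf cne lcsp beqs nvdw irxly oxgn ziws gmq gflu sdg qaxjb ytlq
Hunk 6: at line 1 remove [cne,lcsp] add [xqtyw,itt,zvn] -> 14 lines: tumf xqtyw itt zvn beqs nvdw irxly oxgn ziws gmq gflu sdg qaxjb ytlq
Final line count: 14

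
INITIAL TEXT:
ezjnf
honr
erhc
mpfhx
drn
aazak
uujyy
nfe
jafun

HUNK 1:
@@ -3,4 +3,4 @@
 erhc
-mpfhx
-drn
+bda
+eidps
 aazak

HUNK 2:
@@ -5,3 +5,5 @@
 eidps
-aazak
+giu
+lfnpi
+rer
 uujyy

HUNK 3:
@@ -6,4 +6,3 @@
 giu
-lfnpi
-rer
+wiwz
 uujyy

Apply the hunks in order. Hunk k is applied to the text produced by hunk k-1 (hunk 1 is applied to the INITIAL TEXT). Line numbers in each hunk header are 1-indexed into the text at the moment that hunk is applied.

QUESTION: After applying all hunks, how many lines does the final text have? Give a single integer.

Hunk 1: at line 3 remove [mpfhx,drn] add [bda,eidps] -> 9 lines: ezjnf honr erhc bda eidps aazak uujyy nfe jafun
Hunk 2: at line 5 remove [aazak] add [giu,lfnpi,rer] -> 11 lines: ezjnf honr erhc bda eidps giu lfnpi rer uujyy nfe jafun
Hunk 3: at line 6 remove [lfnpi,rer] add [wiwz] -> 10 lines: ezjnf honr erhc bda eidps giu wiwz uujyy nfe jafun
Final line count: 10

Answer: 10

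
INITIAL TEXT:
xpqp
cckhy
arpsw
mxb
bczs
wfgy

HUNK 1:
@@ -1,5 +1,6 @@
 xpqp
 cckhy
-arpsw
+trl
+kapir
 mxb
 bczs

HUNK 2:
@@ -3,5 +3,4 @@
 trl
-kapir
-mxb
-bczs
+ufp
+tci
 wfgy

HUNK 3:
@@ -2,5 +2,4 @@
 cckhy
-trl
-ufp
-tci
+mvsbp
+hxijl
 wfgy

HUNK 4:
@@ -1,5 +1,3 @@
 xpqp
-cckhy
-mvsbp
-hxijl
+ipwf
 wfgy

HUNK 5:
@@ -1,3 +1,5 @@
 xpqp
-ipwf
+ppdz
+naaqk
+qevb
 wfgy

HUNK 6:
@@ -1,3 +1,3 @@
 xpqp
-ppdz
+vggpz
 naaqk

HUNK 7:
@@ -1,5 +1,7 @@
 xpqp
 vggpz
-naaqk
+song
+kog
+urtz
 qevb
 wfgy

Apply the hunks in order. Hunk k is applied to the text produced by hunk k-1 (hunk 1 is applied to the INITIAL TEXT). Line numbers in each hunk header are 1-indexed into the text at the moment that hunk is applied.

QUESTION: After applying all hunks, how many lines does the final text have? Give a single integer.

Hunk 1: at line 1 remove [arpsw] add [trl,kapir] -> 7 lines: xpqp cckhy trl kapir mxb bczs wfgy
Hunk 2: at line 3 remove [kapir,mxb,bczs] add [ufp,tci] -> 6 lines: xpqp cckhy trl ufp tci wfgy
Hunk 3: at line 2 remove [trl,ufp,tci] add [mvsbp,hxijl] -> 5 lines: xpqp cckhy mvsbp hxijl wfgy
Hunk 4: at line 1 remove [cckhy,mvsbp,hxijl] add [ipwf] -> 3 lines: xpqp ipwf wfgy
Hunk 5: at line 1 remove [ipwf] add [ppdz,naaqk,qevb] -> 5 lines: xpqp ppdz naaqk qevb wfgy
Hunk 6: at line 1 remove [ppdz] add [vggpz] -> 5 lines: xpqp vggpz naaqk qevb wfgy
Hunk 7: at line 1 remove [naaqk] add [song,kog,urtz] -> 7 lines: xpqp vggpz song kog urtz qevb wfgy
Final line count: 7

Answer: 7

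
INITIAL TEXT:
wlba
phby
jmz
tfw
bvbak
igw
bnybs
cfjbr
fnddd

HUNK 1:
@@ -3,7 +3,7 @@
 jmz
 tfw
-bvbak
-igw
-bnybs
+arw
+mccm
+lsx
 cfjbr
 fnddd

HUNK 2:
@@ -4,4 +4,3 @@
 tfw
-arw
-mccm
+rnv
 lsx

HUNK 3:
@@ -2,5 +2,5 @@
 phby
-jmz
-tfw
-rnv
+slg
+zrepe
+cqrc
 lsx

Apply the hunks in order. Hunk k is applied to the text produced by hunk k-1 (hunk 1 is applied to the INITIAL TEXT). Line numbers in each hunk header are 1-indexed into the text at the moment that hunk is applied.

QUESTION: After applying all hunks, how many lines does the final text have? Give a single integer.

Answer: 8

Derivation:
Hunk 1: at line 3 remove [bvbak,igw,bnybs] add [arw,mccm,lsx] -> 9 lines: wlba phby jmz tfw arw mccm lsx cfjbr fnddd
Hunk 2: at line 4 remove [arw,mccm] add [rnv] -> 8 lines: wlba phby jmz tfw rnv lsx cfjbr fnddd
Hunk 3: at line 2 remove [jmz,tfw,rnv] add [slg,zrepe,cqrc] -> 8 lines: wlba phby slg zrepe cqrc lsx cfjbr fnddd
Final line count: 8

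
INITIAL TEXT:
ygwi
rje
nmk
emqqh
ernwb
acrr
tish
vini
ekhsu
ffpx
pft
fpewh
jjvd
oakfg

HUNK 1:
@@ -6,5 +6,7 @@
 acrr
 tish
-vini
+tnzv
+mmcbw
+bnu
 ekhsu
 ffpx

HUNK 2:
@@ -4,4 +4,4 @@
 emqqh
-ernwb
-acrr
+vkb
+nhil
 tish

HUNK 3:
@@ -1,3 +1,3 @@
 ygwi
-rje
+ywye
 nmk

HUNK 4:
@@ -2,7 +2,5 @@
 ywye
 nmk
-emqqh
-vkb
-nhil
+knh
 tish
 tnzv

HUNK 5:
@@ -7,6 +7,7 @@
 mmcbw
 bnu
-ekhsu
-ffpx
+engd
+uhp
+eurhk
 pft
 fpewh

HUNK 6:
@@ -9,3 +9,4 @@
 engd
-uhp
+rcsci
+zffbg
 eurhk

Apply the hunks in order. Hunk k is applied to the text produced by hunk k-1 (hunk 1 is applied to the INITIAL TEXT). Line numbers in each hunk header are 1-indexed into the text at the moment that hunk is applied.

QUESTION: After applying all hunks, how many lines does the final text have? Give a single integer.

Hunk 1: at line 6 remove [vini] add [tnzv,mmcbw,bnu] -> 16 lines: ygwi rje nmk emqqh ernwb acrr tish tnzv mmcbw bnu ekhsu ffpx pft fpewh jjvd oakfg
Hunk 2: at line 4 remove [ernwb,acrr] add [vkb,nhil] -> 16 lines: ygwi rje nmk emqqh vkb nhil tish tnzv mmcbw bnu ekhsu ffpx pft fpewh jjvd oakfg
Hunk 3: at line 1 remove [rje] add [ywye] -> 16 lines: ygwi ywye nmk emqqh vkb nhil tish tnzv mmcbw bnu ekhsu ffpx pft fpewh jjvd oakfg
Hunk 4: at line 2 remove [emqqh,vkb,nhil] add [knh] -> 14 lines: ygwi ywye nmk knh tish tnzv mmcbw bnu ekhsu ffpx pft fpewh jjvd oakfg
Hunk 5: at line 7 remove [ekhsu,ffpx] add [engd,uhp,eurhk] -> 15 lines: ygwi ywye nmk knh tish tnzv mmcbw bnu engd uhp eurhk pft fpewh jjvd oakfg
Hunk 6: at line 9 remove [uhp] add [rcsci,zffbg] -> 16 lines: ygwi ywye nmk knh tish tnzv mmcbw bnu engd rcsci zffbg eurhk pft fpewh jjvd oakfg
Final line count: 16

Answer: 16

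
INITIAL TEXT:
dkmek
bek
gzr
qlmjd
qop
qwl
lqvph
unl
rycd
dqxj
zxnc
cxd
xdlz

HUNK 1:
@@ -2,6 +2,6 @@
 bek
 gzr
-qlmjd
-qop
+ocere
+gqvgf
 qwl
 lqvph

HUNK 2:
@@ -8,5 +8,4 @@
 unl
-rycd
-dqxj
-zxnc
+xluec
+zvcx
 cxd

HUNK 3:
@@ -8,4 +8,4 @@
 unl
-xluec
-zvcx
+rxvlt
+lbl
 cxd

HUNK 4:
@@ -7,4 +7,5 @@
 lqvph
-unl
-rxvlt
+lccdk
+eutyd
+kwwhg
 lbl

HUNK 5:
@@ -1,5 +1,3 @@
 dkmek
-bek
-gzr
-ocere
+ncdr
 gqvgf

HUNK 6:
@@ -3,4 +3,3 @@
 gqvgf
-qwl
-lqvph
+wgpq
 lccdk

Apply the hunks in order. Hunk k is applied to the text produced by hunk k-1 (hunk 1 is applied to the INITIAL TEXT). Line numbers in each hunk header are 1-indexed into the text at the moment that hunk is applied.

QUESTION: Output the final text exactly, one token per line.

Answer: dkmek
ncdr
gqvgf
wgpq
lccdk
eutyd
kwwhg
lbl
cxd
xdlz

Derivation:
Hunk 1: at line 2 remove [qlmjd,qop] add [ocere,gqvgf] -> 13 lines: dkmek bek gzr ocere gqvgf qwl lqvph unl rycd dqxj zxnc cxd xdlz
Hunk 2: at line 8 remove [rycd,dqxj,zxnc] add [xluec,zvcx] -> 12 lines: dkmek bek gzr ocere gqvgf qwl lqvph unl xluec zvcx cxd xdlz
Hunk 3: at line 8 remove [xluec,zvcx] add [rxvlt,lbl] -> 12 lines: dkmek bek gzr ocere gqvgf qwl lqvph unl rxvlt lbl cxd xdlz
Hunk 4: at line 7 remove [unl,rxvlt] add [lccdk,eutyd,kwwhg] -> 13 lines: dkmek bek gzr ocere gqvgf qwl lqvph lccdk eutyd kwwhg lbl cxd xdlz
Hunk 5: at line 1 remove [bek,gzr,ocere] add [ncdr] -> 11 lines: dkmek ncdr gqvgf qwl lqvph lccdk eutyd kwwhg lbl cxd xdlz
Hunk 6: at line 3 remove [qwl,lqvph] add [wgpq] -> 10 lines: dkmek ncdr gqvgf wgpq lccdk eutyd kwwhg lbl cxd xdlz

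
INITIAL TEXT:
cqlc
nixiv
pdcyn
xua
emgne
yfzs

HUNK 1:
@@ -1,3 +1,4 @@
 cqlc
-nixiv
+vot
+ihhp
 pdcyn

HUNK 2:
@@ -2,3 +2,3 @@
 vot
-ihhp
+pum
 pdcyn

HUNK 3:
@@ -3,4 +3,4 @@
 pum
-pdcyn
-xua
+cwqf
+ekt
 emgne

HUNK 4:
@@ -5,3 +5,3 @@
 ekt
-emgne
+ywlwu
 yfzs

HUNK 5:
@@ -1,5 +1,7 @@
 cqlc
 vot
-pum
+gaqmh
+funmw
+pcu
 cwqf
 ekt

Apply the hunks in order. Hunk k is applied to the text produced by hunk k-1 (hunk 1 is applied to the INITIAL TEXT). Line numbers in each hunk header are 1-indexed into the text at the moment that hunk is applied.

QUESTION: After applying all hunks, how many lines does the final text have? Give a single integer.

Answer: 9

Derivation:
Hunk 1: at line 1 remove [nixiv] add [vot,ihhp] -> 7 lines: cqlc vot ihhp pdcyn xua emgne yfzs
Hunk 2: at line 2 remove [ihhp] add [pum] -> 7 lines: cqlc vot pum pdcyn xua emgne yfzs
Hunk 3: at line 3 remove [pdcyn,xua] add [cwqf,ekt] -> 7 lines: cqlc vot pum cwqf ekt emgne yfzs
Hunk 4: at line 5 remove [emgne] add [ywlwu] -> 7 lines: cqlc vot pum cwqf ekt ywlwu yfzs
Hunk 5: at line 1 remove [pum] add [gaqmh,funmw,pcu] -> 9 lines: cqlc vot gaqmh funmw pcu cwqf ekt ywlwu yfzs
Final line count: 9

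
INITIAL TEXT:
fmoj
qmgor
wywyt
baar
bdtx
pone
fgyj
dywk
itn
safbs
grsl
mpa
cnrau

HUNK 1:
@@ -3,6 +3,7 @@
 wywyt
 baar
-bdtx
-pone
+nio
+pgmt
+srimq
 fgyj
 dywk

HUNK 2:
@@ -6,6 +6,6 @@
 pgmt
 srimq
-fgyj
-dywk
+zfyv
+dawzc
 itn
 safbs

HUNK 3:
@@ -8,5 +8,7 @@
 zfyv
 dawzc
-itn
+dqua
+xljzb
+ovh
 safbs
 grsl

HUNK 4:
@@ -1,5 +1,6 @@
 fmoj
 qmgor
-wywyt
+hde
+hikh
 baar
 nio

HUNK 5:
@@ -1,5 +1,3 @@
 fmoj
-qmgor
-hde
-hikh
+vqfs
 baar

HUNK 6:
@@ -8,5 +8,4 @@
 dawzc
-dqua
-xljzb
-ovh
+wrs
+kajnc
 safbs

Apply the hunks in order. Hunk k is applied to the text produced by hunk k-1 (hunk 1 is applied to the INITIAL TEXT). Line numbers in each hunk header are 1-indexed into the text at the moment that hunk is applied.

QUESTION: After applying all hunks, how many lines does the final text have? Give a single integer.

Answer: 14

Derivation:
Hunk 1: at line 3 remove [bdtx,pone] add [nio,pgmt,srimq] -> 14 lines: fmoj qmgor wywyt baar nio pgmt srimq fgyj dywk itn safbs grsl mpa cnrau
Hunk 2: at line 6 remove [fgyj,dywk] add [zfyv,dawzc] -> 14 lines: fmoj qmgor wywyt baar nio pgmt srimq zfyv dawzc itn safbs grsl mpa cnrau
Hunk 3: at line 8 remove [itn] add [dqua,xljzb,ovh] -> 16 lines: fmoj qmgor wywyt baar nio pgmt srimq zfyv dawzc dqua xljzb ovh safbs grsl mpa cnrau
Hunk 4: at line 1 remove [wywyt] add [hde,hikh] -> 17 lines: fmoj qmgor hde hikh baar nio pgmt srimq zfyv dawzc dqua xljzb ovh safbs grsl mpa cnrau
Hunk 5: at line 1 remove [qmgor,hde,hikh] add [vqfs] -> 15 lines: fmoj vqfs baar nio pgmt srimq zfyv dawzc dqua xljzb ovh safbs grsl mpa cnrau
Hunk 6: at line 8 remove [dqua,xljzb,ovh] add [wrs,kajnc] -> 14 lines: fmoj vqfs baar nio pgmt srimq zfyv dawzc wrs kajnc safbs grsl mpa cnrau
Final line count: 14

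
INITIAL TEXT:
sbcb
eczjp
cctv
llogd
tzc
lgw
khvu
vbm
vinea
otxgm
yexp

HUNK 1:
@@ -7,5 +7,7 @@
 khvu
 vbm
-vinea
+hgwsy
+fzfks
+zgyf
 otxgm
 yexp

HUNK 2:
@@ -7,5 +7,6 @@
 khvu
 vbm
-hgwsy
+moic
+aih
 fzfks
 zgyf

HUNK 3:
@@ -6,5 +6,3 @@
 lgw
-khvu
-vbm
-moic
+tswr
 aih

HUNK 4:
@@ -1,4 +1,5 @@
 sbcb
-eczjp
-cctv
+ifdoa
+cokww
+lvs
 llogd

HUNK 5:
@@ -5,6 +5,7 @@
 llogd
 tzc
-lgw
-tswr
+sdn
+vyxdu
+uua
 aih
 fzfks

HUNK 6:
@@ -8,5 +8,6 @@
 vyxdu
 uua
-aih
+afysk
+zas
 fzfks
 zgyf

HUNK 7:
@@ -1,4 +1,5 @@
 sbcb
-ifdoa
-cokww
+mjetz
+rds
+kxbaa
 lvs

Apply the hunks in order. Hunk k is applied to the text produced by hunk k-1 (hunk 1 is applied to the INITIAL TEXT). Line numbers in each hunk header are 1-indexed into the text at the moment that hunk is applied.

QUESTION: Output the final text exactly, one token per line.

Hunk 1: at line 7 remove [vinea] add [hgwsy,fzfks,zgyf] -> 13 lines: sbcb eczjp cctv llogd tzc lgw khvu vbm hgwsy fzfks zgyf otxgm yexp
Hunk 2: at line 7 remove [hgwsy] add [moic,aih] -> 14 lines: sbcb eczjp cctv llogd tzc lgw khvu vbm moic aih fzfks zgyf otxgm yexp
Hunk 3: at line 6 remove [khvu,vbm,moic] add [tswr] -> 12 lines: sbcb eczjp cctv llogd tzc lgw tswr aih fzfks zgyf otxgm yexp
Hunk 4: at line 1 remove [eczjp,cctv] add [ifdoa,cokww,lvs] -> 13 lines: sbcb ifdoa cokww lvs llogd tzc lgw tswr aih fzfks zgyf otxgm yexp
Hunk 5: at line 5 remove [lgw,tswr] add [sdn,vyxdu,uua] -> 14 lines: sbcb ifdoa cokww lvs llogd tzc sdn vyxdu uua aih fzfks zgyf otxgm yexp
Hunk 6: at line 8 remove [aih] add [afysk,zas] -> 15 lines: sbcb ifdoa cokww lvs llogd tzc sdn vyxdu uua afysk zas fzfks zgyf otxgm yexp
Hunk 7: at line 1 remove [ifdoa,cokww] add [mjetz,rds,kxbaa] -> 16 lines: sbcb mjetz rds kxbaa lvs llogd tzc sdn vyxdu uua afysk zas fzfks zgyf otxgm yexp

Answer: sbcb
mjetz
rds
kxbaa
lvs
llogd
tzc
sdn
vyxdu
uua
afysk
zas
fzfks
zgyf
otxgm
yexp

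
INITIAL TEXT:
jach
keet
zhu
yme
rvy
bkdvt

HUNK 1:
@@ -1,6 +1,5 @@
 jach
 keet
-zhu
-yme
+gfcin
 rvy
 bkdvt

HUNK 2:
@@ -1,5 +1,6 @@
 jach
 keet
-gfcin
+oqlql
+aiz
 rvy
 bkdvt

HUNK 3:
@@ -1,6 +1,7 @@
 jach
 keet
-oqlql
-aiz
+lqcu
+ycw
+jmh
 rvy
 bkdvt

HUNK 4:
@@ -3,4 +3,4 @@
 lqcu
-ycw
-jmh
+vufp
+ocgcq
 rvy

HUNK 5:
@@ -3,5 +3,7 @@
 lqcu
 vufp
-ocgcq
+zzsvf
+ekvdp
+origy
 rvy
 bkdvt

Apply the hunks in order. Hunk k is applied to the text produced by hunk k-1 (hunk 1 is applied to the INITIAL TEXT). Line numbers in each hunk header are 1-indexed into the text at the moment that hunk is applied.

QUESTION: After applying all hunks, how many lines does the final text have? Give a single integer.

Answer: 9

Derivation:
Hunk 1: at line 1 remove [zhu,yme] add [gfcin] -> 5 lines: jach keet gfcin rvy bkdvt
Hunk 2: at line 1 remove [gfcin] add [oqlql,aiz] -> 6 lines: jach keet oqlql aiz rvy bkdvt
Hunk 3: at line 1 remove [oqlql,aiz] add [lqcu,ycw,jmh] -> 7 lines: jach keet lqcu ycw jmh rvy bkdvt
Hunk 4: at line 3 remove [ycw,jmh] add [vufp,ocgcq] -> 7 lines: jach keet lqcu vufp ocgcq rvy bkdvt
Hunk 5: at line 3 remove [ocgcq] add [zzsvf,ekvdp,origy] -> 9 lines: jach keet lqcu vufp zzsvf ekvdp origy rvy bkdvt
Final line count: 9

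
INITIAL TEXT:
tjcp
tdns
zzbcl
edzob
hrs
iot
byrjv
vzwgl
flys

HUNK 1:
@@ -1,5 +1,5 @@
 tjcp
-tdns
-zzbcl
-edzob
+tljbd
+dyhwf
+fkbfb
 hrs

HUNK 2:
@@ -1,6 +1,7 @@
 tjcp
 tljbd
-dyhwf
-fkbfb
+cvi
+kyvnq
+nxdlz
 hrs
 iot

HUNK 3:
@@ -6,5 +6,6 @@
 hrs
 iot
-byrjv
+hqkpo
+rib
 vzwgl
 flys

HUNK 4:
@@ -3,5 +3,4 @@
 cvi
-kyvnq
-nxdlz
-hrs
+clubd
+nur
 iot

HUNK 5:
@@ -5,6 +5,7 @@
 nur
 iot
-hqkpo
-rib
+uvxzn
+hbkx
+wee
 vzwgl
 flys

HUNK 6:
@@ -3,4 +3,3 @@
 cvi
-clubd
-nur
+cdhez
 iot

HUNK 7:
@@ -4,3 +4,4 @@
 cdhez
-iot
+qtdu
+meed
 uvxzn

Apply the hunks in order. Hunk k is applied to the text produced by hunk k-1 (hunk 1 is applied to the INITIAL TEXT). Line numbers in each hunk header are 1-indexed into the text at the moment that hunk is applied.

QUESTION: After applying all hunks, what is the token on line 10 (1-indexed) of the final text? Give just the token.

Answer: vzwgl

Derivation:
Hunk 1: at line 1 remove [tdns,zzbcl,edzob] add [tljbd,dyhwf,fkbfb] -> 9 lines: tjcp tljbd dyhwf fkbfb hrs iot byrjv vzwgl flys
Hunk 2: at line 1 remove [dyhwf,fkbfb] add [cvi,kyvnq,nxdlz] -> 10 lines: tjcp tljbd cvi kyvnq nxdlz hrs iot byrjv vzwgl flys
Hunk 3: at line 6 remove [byrjv] add [hqkpo,rib] -> 11 lines: tjcp tljbd cvi kyvnq nxdlz hrs iot hqkpo rib vzwgl flys
Hunk 4: at line 3 remove [kyvnq,nxdlz,hrs] add [clubd,nur] -> 10 lines: tjcp tljbd cvi clubd nur iot hqkpo rib vzwgl flys
Hunk 5: at line 5 remove [hqkpo,rib] add [uvxzn,hbkx,wee] -> 11 lines: tjcp tljbd cvi clubd nur iot uvxzn hbkx wee vzwgl flys
Hunk 6: at line 3 remove [clubd,nur] add [cdhez] -> 10 lines: tjcp tljbd cvi cdhez iot uvxzn hbkx wee vzwgl flys
Hunk 7: at line 4 remove [iot] add [qtdu,meed] -> 11 lines: tjcp tljbd cvi cdhez qtdu meed uvxzn hbkx wee vzwgl flys
Final line 10: vzwgl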